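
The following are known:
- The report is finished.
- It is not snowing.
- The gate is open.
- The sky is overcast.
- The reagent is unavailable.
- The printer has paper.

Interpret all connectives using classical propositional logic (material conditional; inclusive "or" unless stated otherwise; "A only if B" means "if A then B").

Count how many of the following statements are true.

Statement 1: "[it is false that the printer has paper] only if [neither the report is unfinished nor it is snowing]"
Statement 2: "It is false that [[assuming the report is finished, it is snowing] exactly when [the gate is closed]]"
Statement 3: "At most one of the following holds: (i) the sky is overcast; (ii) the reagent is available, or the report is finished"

1

Let V = "the printer has paper" (T), P = "the report is finished" (T), Q = "it is snowing" (F), R = "the gate is open" (T), S = "the sky is overcast" (T), U = "the reagent is available" (F).

Statement 1: Formalization: ¬V → (¬P ↓ Q)

¬V = ¬T = F
¬P = ¬T = F
¬P ↓ Q = F ↓ F = T
¬V → (¬P ↓ Q) = F → T = T
Hence Statement 1 is true.

Statement 2: This is ¬((P → Q) ↔ ¬R).

P → Q = T → F = F
¬R = ¬T = F
(P → Q) ↔ ¬R = F ↔ F = T
¬((P → Q) ↔ ¬R) = ¬T = F
So Statement 2 is false.

Statement 3: Parsed as S ↑ (U ∨ P)

U ∨ P = F ∨ T = T
S ↑ (U ∨ P) = T ↑ T = F
Thus Statement 3 is false.

True statements: 1 (Statement 1).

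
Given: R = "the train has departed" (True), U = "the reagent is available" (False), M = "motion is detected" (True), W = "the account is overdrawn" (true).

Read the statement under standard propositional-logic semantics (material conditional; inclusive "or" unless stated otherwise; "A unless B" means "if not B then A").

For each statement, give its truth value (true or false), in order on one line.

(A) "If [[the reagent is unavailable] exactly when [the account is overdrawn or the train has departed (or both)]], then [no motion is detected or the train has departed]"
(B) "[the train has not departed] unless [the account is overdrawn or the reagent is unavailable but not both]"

(A) true, (B) false

(A): Parsed as (~U <-> (W | R)) -> (~M | R)

~U = ~F = T
W | R = T | T = T
~U <-> (W | R) = T <-> T = T
~M = ~T = F
~M | R = F | T = T
(~U <-> (W | R)) -> (~M | R) = T -> T = T
Thus (A) is true.

(B): This is ~R | (W xor ~U).

~R = ~T = F
~U = ~F = T
W xor ~U = T xor T = F
~R | (W xor ~U) = F | F = F
Thus (B) is false.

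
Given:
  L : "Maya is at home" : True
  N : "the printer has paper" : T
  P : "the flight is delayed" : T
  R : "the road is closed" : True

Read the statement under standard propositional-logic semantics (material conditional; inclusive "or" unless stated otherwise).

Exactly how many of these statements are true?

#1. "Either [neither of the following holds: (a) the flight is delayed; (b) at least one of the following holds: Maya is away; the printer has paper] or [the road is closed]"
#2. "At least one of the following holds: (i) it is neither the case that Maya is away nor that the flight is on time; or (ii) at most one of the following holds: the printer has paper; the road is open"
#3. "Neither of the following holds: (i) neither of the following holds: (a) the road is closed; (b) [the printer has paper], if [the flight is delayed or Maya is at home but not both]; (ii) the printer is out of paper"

3

#1: In symbols: (P nor (not L or N)) or R

not L = not True = False
not L or N = False or True = True
P nor (not L or N) = True nor True = False
(P nor (not L or N)) or R = False or True = True
So #1 is true.

#2: Parsed as (not L nor not P) or (N nand not R)

not L = not True = False
not P = not True = False
not L nor not P = False nor False = True
not R = not True = False
N nand not R = True nand False = True
(not L nor not P) or (N nand not R) = True or True = True
Thus #2 is true.

#3: Formalization: (R nor ((P xor L) -> N)) nor not N

P xor L = True xor True = False
(P xor L) -> N = False -> True = True
R nor ((P xor L) -> N) = True nor True = False
not N = not True = False
(R nor ((P xor L) -> N)) nor not N = False nor False = True
Thus #3 is true.

3 of the 3 statements are true.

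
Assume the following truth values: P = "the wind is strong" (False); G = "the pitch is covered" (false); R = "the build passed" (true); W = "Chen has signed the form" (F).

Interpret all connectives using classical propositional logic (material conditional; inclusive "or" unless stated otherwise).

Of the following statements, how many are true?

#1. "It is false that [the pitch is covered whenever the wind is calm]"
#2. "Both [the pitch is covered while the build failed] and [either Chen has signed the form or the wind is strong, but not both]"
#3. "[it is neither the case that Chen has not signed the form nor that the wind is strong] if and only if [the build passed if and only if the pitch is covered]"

#1: This is ~(~P -> G).

~P = ~F = T
~P -> G = T -> F = F
~(~P -> G) = ~F = T
Hence #1 is true.

#2: In symbols: (G & ~R) & (W xor P)

~R = ~T = F
G & ~R = F & F = F
W xor P = F xor F = F
(G & ~R) & (W xor P) = F & F = F
So #2 is false.

#3: Parsed as (~W nor P) <-> (R <-> G)

~W = ~F = T
~W nor P = T nor F = F
R <-> G = T <-> F = F
(~W nor P) <-> (R <-> G) = F <-> F = T
So #3 is true.

True statements: 2 (#1, #3).

2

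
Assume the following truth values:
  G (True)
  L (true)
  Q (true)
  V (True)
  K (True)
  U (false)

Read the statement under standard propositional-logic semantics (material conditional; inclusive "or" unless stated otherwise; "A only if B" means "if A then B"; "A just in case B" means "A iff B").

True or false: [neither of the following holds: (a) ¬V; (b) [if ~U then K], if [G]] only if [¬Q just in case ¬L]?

This is (~V nor (G -> (~U -> K))) -> (~Q <-> ~L).

~V = ~T = F
~U = ~F = T
~U -> K = T -> T = T
G -> (~U -> K) = T -> T = T
~V nor (G -> (~U -> K)) = F nor T = F
~Q = ~T = F
~L = ~T = F
~Q <-> ~L = F <-> F = T
(~V nor (G -> (~U -> K))) -> (~Q <-> ~L) = F -> T = T

true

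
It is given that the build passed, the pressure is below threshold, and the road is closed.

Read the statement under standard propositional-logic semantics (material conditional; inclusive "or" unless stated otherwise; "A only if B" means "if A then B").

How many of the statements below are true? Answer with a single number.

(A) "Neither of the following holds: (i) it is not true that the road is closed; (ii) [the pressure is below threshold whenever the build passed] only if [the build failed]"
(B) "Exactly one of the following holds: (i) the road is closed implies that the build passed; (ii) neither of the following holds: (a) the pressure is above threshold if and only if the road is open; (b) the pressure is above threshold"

Let V = "the road is closed" (T), K = "the build passed" (T), H = "the pressure is above threshold" (F).

(A): Formalization: ¬V ↓ ((K → ¬H) → ¬K)

¬V = ¬T = F
¬H = ¬F = T
K → ¬H = T → T = T
¬K = ¬T = F
(K → ¬H) → ¬K = T → F = F
¬V ↓ ((K → ¬H) → ¬K) = F ↓ F = T
So (A) is true.

(B): Parsed as (V → K) ⊕ ((H ↔ ¬V) ↓ H)

V → K = T → T = T
¬V = ¬T = F
H ↔ ¬V = F ↔ F = T
(H ↔ ¬V) ↓ H = T ↓ F = F
(V → K) ⊕ ((H ↔ ¬V) ↓ H) = T ⊕ F = T
So (B) is true.

2 of the 2 statements are true.

2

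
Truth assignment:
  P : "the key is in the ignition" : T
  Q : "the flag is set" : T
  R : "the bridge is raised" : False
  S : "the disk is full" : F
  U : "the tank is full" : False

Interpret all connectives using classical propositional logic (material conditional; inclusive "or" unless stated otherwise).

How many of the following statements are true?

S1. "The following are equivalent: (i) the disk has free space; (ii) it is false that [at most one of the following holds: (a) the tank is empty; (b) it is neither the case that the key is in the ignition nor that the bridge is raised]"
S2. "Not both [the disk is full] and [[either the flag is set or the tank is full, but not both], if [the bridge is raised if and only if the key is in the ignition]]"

1

S1: In symbols: ¬S ↔ ¬(¬U ↑ (P ↓ R))

¬S = ¬F = T
¬U = ¬F = T
P ↓ R = T ↓ F = F
¬U ↑ (P ↓ R) = T ↑ F = T
¬(¬U ↑ (P ↓ R)) = ¬T = F
¬S ↔ ¬(¬U ↑ (P ↓ R)) = T ↔ F = F
So S1 is false.

S2: Formalization: S ↑ ((R ↔ P) → (Q ⊕ U))

R ↔ P = F ↔ T = F
Q ⊕ U = T ⊕ F = T
(R ↔ P) → (Q ⊕ U) = F → T = T
S ↑ ((R ↔ P) → (Q ⊕ U)) = F ↑ T = T
Hence S2 is true.

True statements: 1 (S2).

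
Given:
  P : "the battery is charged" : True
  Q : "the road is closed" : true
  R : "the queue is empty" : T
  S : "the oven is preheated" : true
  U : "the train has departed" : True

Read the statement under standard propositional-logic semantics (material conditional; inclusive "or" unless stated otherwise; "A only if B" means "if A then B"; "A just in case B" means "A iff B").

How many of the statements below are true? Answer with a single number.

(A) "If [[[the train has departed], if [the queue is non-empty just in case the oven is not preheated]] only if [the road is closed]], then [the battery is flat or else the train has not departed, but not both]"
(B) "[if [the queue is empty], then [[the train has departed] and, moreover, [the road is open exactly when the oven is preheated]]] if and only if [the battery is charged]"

(A): Parsed as (((¬R ↔ ¬S) → U) → Q) → (¬P ⊕ ¬U)

¬R = ¬T = F
¬S = ¬T = F
¬R ↔ ¬S = F ↔ F = T
(¬R ↔ ¬S) → U = T → T = T
((¬R ↔ ¬S) → U) → Q = T → T = T
¬P = ¬T = F
¬U = ¬T = F
¬P ⊕ ¬U = F ⊕ F = F
(((¬R ↔ ¬S) → U) → Q) → (¬P ⊕ ¬U) = T → F = F
So (A) is false.

(B): This is (R → (U ∧ (¬Q ↔ S))) ↔ P.

¬Q = ¬T = F
¬Q ↔ S = F ↔ T = F
U ∧ (¬Q ↔ S) = T ∧ F = F
R → (U ∧ (¬Q ↔ S)) = T → F = F
(R → (U ∧ (¬Q ↔ S))) ↔ P = F ↔ T = F
Thus (B) is false.

True statements: 0 (none).

0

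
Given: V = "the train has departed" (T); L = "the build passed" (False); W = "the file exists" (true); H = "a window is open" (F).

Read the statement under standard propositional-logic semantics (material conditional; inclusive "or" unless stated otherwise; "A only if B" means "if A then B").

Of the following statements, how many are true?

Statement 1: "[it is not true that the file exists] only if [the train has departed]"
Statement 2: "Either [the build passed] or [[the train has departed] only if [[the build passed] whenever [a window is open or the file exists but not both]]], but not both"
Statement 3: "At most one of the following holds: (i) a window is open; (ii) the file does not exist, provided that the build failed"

2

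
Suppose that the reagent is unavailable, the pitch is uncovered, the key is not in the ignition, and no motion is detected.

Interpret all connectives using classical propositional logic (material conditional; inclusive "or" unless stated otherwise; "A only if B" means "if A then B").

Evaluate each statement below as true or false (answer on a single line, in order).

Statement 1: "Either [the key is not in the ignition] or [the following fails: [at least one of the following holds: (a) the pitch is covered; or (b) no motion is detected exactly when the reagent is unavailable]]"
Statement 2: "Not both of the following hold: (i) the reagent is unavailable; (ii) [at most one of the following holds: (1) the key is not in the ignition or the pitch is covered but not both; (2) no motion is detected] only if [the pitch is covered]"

Statement 1 True, Statement 2 False

Let R = "the key is in the ignition" (False), Q = "the pitch is covered" (False), S = "motion is detected" (False), P = "the reagent is available" (False).

Statement 1: Formalization: not R or not (Q or (not S iff not P))

not R = not False = True
not S = not False = True
not P = not False = True
not S iff not P = True iff True = True
Q or (not S iff not P) = False or True = True
not (Q or (not S iff not P)) = not True = False
not R or not (Q or (not S iff not P)) = True or False = True
So Statement 1 is true.

Statement 2: In symbols: not P nand (((not R xor Q) nand not S) -> Q)

not P = not False = True
not R = not False = True
not R xor Q = True xor False = True
not S = not False = True
(not R xor Q) nand not S = True nand True = False
((not R xor Q) nand not S) -> Q = False -> False = True
not P nand (((not R xor Q) nand not S) -> Q) = True nand True = False
So Statement 2 is false.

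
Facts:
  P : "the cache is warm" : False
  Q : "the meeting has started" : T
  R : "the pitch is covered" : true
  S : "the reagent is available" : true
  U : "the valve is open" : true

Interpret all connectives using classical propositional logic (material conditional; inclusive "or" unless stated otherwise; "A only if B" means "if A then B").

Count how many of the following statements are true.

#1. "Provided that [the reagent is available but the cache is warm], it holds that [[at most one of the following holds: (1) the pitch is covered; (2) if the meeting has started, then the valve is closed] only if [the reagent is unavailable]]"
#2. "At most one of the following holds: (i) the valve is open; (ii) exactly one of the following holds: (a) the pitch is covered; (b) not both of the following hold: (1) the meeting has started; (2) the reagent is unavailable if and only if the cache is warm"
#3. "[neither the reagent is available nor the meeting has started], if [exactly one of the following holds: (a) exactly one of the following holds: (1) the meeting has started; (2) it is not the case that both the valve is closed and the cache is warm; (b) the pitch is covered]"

1

#1: In symbols: (S & P) -> ((R nand (Q -> ~U)) -> ~S)

S & P = T & F = F
~U = ~T = F
Q -> ~U = T -> F = F
R nand (Q -> ~U) = T nand F = T
~S = ~T = F
(R nand (Q -> ~U)) -> ~S = T -> F = F
(S & P) -> ((R nand (Q -> ~U)) -> ~S) = F -> F = T
So #1 is true.

#2: This is U nand (R xor (Q nand (~S <-> P))).

~S = ~T = F
~S <-> P = F <-> F = T
Q nand (~S <-> P) = T nand T = F
R xor (Q nand (~S <-> P)) = T xor F = T
U nand (R xor (Q nand (~S <-> P))) = T nand T = F
Hence #2 is false.

#3: In symbols: ((Q xor (~U nand P)) xor R) -> (S nor Q)

~U = ~T = F
~U nand P = F nand F = T
Q xor (~U nand P) = T xor T = F
(Q xor (~U nand P)) xor R = F xor T = T
S nor Q = T nor T = F
((Q xor (~U nand P)) xor R) -> (S nor Q) = T -> F = F
So #3 is false.

True statements: 1.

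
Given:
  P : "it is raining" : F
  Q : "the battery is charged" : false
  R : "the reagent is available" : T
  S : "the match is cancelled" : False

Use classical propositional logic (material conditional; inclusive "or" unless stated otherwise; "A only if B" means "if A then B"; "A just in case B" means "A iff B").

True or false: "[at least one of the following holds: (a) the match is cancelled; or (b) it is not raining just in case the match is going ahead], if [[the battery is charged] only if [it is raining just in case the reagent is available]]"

Parsed as (Q → (P ↔ R)) → (S ∨ (¬P ↔ ¬S))

P ↔ R = F ↔ T = F
Q → (P ↔ R) = F → F = T
¬P = ¬F = T
¬S = ¬F = T
¬P ↔ ¬S = T ↔ T = T
S ∨ (¬P ↔ ¬S) = F ∨ T = T
(Q → (P ↔ R)) → (S ∨ (¬P ↔ ¬S)) = T → T = T

true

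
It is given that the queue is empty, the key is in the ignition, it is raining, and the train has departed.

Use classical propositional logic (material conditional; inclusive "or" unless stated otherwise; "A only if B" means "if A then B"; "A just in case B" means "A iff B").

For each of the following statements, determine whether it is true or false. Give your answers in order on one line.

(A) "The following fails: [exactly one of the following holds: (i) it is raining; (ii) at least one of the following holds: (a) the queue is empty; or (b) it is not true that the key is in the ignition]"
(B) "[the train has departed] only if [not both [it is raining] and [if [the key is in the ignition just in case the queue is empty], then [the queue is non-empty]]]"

(A) T; (B) T

Let R = "it is raining" (True), P = "the queue is empty" (True), Q = "the key is in the ignition" (True), S = "the train has departed" (True).

(A): This is not (R xor (P or not Q)).

not Q = not True = False
P or not Q = True or False = True
R xor (P or not Q) = True xor True = False
not (R xor (P or not Q)) = not False = True
Hence (A) is true.

(B): Parsed as S -> (R nand ((Q iff P) -> not P))

Q iff P = True iff True = True
not P = not True = False
(Q iff P) -> not P = True -> False = False
R nand ((Q iff P) -> not P) = True nand False = True
S -> (R nand ((Q iff P) -> not P)) = True -> True = True
Thus (B) is true.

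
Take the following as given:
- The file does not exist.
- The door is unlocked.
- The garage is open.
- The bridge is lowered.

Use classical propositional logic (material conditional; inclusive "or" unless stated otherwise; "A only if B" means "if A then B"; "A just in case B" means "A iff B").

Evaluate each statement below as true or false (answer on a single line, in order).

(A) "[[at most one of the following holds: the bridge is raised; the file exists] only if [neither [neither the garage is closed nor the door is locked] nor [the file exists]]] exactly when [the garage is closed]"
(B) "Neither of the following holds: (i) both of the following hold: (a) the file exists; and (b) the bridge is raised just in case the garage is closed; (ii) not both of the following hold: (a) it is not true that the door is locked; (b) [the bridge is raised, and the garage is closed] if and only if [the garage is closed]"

(A) T, (B) T

Let R = "the bridge is raised" (F), W = "the file exists" (F), K = "the garage is closed" (F), S = "the door is locked" (F).

(A): Formalization: ((R ↑ W) → ((K ↓ S) ↓ W)) ↔ K

R ↑ W = F ↑ F = T
K ↓ S = F ↓ F = T
(K ↓ S) ↓ W = T ↓ F = F
(R ↑ W) → ((K ↓ S) ↓ W) = T → F = F
((R ↑ W) → ((K ↓ S) ↓ W)) ↔ K = F ↔ F = T
So (A) is true.

(B): Parsed as (W ∧ (R ↔ K)) ↓ (¬S ↑ ((R ∧ K) ↔ K))

R ↔ K = F ↔ F = T
W ∧ (R ↔ K) = F ∧ T = F
¬S = ¬F = T
R ∧ K = F ∧ F = F
(R ∧ K) ↔ K = F ↔ F = T
¬S ↑ ((R ∧ K) ↔ K) = T ↑ T = F
(W ∧ (R ↔ K)) ↓ (¬S ↑ ((R ∧ K) ↔ K)) = F ↓ F = T
Thus (B) is true.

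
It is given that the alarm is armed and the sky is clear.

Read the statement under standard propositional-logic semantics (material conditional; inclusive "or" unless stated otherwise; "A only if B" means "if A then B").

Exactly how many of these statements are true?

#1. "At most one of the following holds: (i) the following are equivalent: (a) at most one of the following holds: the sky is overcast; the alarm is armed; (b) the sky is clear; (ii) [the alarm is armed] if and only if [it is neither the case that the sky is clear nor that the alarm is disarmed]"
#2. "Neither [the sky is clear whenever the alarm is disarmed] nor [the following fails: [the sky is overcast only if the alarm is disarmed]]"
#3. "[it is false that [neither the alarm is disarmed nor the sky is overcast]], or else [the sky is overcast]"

1

Let Q = "the sky is overcast" (False), P = "the alarm is armed" (True).

#1: In symbols: ((Q nand P) iff not Q) nand (P iff (not Q nor not P))

Q nand P = False nand True = True
not Q = not False = True
(Q nand P) iff not Q = True iff True = True
not Q = not False = True
not P = not True = False
not Q nor not P = True nor False = False
P iff (not Q nor not P) = True iff False = False
((Q nand P) iff not Q) nand (P iff (not Q nor not P)) = True nand False = True
So #1 is true.

#2: Parsed as (not P -> not Q) nor not (Q -> not P)

not P = not True = False
not Q = not False = True
not P -> not Q = False -> True = True
not P = not True = False
Q -> not P = False -> False = True
not (Q -> not P) = not True = False
(not P -> not Q) nor not (Q -> not P) = True nor False = False
Hence #2 is false.

#3: Formalization: not (not P nor Q) or Q

not P = not True = False
not P nor Q = False nor False = True
not (not P nor Q) = not True = False
not (not P nor Q) or Q = False or False = False
Hence #3 is false.

Count: 1.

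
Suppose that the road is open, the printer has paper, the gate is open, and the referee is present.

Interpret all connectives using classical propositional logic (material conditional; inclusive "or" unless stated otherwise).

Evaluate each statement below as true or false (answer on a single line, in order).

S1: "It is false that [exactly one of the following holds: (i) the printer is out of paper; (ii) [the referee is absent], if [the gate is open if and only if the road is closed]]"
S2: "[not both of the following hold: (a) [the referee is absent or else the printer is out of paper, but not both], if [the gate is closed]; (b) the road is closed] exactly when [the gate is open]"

Let S = "the printer has paper" (T), P = "the gate is open" (T), R = "the road is closed" (F), L = "the referee is present" (T).

S1: This is ~(~S xor ((P <-> R) -> ~L)).

~S = ~T = F
P <-> R = T <-> F = F
~L = ~T = F
(P <-> R) -> ~L = F -> F = T
~S xor ((P <-> R) -> ~L) = F xor T = T
~(~S xor ((P <-> R) -> ~L)) = ~T = F
Thus S1 is false.

S2: Parsed as ((~P -> (~L xor ~S)) nand R) <-> P

~P = ~T = F
~L = ~T = F
~S = ~T = F
~L xor ~S = F xor F = F
~P -> (~L xor ~S) = F -> F = T
(~P -> (~L xor ~S)) nand R = T nand F = T
((~P -> (~L xor ~S)) nand R) <-> P = T <-> T = T
Hence S2 is true.

S1 F / S2 T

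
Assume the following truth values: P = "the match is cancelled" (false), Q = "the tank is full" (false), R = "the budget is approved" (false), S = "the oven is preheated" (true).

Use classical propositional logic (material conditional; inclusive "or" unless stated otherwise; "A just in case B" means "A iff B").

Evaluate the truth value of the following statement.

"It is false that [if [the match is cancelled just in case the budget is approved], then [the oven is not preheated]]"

Values: P=F, R=F, S=T.
Formalization: ¬((P ↔ R) → ¬S)

P ↔ R = F ↔ F = T
¬S = ¬T = F
(P ↔ R) → ¬S = T → F = F
¬((P ↔ R) → ¬S) = ¬F = T

True.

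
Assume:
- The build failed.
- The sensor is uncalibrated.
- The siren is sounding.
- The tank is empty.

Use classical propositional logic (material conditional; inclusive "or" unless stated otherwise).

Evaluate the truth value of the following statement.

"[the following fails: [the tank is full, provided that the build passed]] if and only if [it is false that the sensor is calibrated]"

Let P = "the build passed" (F), S = "the tank is full" (F), Q = "the sensor is calibrated" (F).
Formalization: ¬(P → S) ↔ ¬Q

P → S = F → F = T
¬(P → S) = ¬T = F
¬Q = ¬F = T
¬(P → S) ↔ ¬Q = F ↔ T = F

false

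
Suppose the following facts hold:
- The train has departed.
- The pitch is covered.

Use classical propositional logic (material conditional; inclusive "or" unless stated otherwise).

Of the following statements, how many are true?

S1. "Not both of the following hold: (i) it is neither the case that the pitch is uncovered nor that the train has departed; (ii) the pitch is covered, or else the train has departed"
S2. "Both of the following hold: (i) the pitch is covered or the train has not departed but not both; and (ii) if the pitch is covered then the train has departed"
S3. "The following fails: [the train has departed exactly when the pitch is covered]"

Let Q = "the pitch is covered" (True), P = "the train has departed" (True).

S1: Formalization: (not Q nor P) nand (Q or P)

not Q = not True = False
not Q nor P = False nor True = False
Q or P = True or True = True
(not Q nor P) nand (Q or P) = False nand True = True
Hence S1 is true.

S2: Formalization: (Q xor not P) and (Q -> P)

not P = not True = False
Q xor not P = True xor False = True
Q -> P = True -> True = True
(Q xor not P) and (Q -> P) = True and True = True
So S2 is true.

S3: Parsed as not (P iff Q)

P iff Q = True iff True = True
not (P iff Q) = not True = False
Hence S3 is false.

Count: 2.

2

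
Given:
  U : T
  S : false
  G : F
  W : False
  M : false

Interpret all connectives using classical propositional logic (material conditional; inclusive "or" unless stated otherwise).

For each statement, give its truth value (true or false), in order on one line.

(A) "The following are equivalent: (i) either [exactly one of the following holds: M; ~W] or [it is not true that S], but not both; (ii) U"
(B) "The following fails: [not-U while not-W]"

(A): Parsed as ((M xor ~W) xor ~S) <-> U

~W = ~F = T
M xor ~W = F xor T = T
~S = ~F = T
(M xor ~W) xor ~S = T xor T = F
((M xor ~W) xor ~S) <-> U = F <-> T = F
Thus (A) is false.

(B): Formalization: ~(~U & ~W)

~U = ~T = F
~W = ~F = T
~U & ~W = F & T = F
~(~U & ~W) = ~F = T
Hence (B) is true.

(A) False, (B) True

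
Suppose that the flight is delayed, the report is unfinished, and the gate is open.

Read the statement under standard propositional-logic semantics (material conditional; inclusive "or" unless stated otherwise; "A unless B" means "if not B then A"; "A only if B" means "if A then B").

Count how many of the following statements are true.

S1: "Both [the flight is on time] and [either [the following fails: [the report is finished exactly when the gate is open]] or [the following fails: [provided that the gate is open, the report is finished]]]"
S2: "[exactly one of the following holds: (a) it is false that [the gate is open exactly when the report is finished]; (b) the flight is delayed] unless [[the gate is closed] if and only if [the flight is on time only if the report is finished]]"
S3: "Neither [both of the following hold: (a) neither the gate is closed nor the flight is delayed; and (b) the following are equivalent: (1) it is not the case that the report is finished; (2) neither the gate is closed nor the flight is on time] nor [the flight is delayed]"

Let W = "the flight is delayed" (T), L = "the report is finished" (F), G = "the gate is open" (T).

S1: Formalization: ~W & (~(L <-> G) | ~(G -> L))

~W = ~T = F
L <-> G = F <-> T = F
~(L <-> G) = ~F = T
G -> L = T -> F = F
~(G -> L) = ~F = T
~(L <-> G) | ~(G -> L) = T | T = T
~W & (~(L <-> G) | ~(G -> L)) = F & T = F
Thus S1 is false.

S2: In symbols: (~(G <-> L) xor W) | (~G <-> (~W -> L))

G <-> L = T <-> F = F
~(G <-> L) = ~F = T
~(G <-> L) xor W = T xor T = F
~G = ~T = F
~W = ~T = F
~W -> L = F -> F = T
~G <-> (~W -> L) = F <-> T = F
(~(G <-> L) xor W) | (~G <-> (~W -> L)) = F | F = F
Hence S2 is false.

S3: This is ((~G nor W) & (~L <-> (~G nor ~W))) nor W.

~G = ~T = F
~G nor W = F nor T = F
~L = ~F = T
~G = ~T = F
~W = ~T = F
~G nor ~W = F nor F = T
~L <-> (~G nor ~W) = T <-> T = T
(~G nor W) & (~L <-> (~G nor ~W)) = F & T = F
((~G nor W) & (~L <-> (~G nor ~W))) nor W = F nor T = F
Hence S3 is false.

Count: 0.

0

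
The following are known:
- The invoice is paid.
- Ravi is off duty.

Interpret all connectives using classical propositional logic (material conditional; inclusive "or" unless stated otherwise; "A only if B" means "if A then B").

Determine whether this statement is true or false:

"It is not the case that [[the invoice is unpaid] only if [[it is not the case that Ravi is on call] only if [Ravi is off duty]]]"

Let N = "the invoice is paid" (T), H = "Ravi is on call" (F).
Formalization: ¬(¬N → (¬H → ¬H))

¬N = ¬T = F
¬H = ¬F = T
¬H = ¬F = T
¬H → ¬H = T → T = T
¬N → (¬H → ¬H) = F → T = T
¬(¬N → (¬H → ¬H)) = ¬T = F

The statement is false.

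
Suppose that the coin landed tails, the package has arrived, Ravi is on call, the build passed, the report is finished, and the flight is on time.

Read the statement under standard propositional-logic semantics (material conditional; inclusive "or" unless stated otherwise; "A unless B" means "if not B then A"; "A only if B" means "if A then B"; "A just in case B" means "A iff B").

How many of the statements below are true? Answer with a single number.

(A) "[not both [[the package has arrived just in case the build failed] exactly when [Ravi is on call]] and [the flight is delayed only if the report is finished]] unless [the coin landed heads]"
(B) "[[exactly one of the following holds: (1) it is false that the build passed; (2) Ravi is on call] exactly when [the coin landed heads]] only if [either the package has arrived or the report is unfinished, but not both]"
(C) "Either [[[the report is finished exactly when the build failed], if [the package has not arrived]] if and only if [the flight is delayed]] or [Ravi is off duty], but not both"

2

Let Q = "the package has arrived" (True), W = "the build passed" (True), U = "Ravi is on call" (True), H = "the flight is delayed" (False), D = "the report is finished" (True), K = "the coin landed heads" (False).

(A): Formalization: (((Q iff not W) iff U) nand (H -> D)) or K

not W = not True = False
Q iff not W = True iff False = False
(Q iff not W) iff U = False iff True = False
H -> D = False -> True = True
((Q iff not W) iff U) nand (H -> D) = False nand True = True
(((Q iff not W) iff U) nand (H -> D)) or K = True or False = True
Hence (A) is true.

(B): Parsed as ((not W xor U) iff K) -> (Q xor not D)

not W = not True = False
not W xor U = False xor True = True
(not W xor U) iff K = True iff False = False
not D = not True = False
Q xor not D = True xor False = True
((not W xor U) iff K) -> (Q xor not D) = False -> True = True
Hence (B) is true.

(C): Formalization: ((not Q -> (D iff not W)) iff H) xor not U

not Q = not True = False
not W = not True = False
D iff not W = True iff False = False
not Q -> (D iff not W) = False -> False = True
(not Q -> (D iff not W)) iff H = True iff False = False
not U = not True = False
((not Q -> (D iff not W)) iff H) xor not U = False xor False = False
Thus (C) is false.

Count: 2.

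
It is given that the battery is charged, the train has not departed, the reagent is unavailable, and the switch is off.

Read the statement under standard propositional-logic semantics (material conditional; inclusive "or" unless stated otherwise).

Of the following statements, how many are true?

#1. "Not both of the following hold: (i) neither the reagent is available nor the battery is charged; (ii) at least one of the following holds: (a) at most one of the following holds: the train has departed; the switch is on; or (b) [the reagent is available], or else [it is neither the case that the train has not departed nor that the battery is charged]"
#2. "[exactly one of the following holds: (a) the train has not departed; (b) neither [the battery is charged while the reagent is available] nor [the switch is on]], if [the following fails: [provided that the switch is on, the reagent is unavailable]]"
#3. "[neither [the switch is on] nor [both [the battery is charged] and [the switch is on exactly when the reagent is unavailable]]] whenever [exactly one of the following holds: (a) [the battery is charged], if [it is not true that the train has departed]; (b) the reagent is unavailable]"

3

Let H = "the reagent is available" (F), N = "the battery is charged" (T), M = "the train has departed" (F), K = "the switch is on" (F).

#1: This is (H ↓ N) ↑ ((M ↑ K) ∨ (H ∨ (¬M ↓ N))).

H ↓ N = F ↓ T = F
M ↑ K = F ↑ F = T
¬M = ¬F = T
¬M ↓ N = T ↓ T = F
H ∨ (¬M ↓ N) = F ∨ F = F
(M ↑ K) ∨ (H ∨ (¬M ↓ N)) = T ∨ F = T
(H ↓ N) ↑ ((M ↑ K) ∨ (H ∨ (¬M ↓ N))) = F ↑ T = T
Hence #1 is true.

#2: Formalization: ¬(K → ¬H) → (¬M ⊕ ((N ∧ H) ↓ K))

¬H = ¬F = T
K → ¬H = F → T = T
¬(K → ¬H) = ¬T = F
¬M = ¬F = T
N ∧ H = T ∧ F = F
(N ∧ H) ↓ K = F ↓ F = T
¬M ⊕ ((N ∧ H) ↓ K) = T ⊕ T = F
¬(K → ¬H) → (¬M ⊕ ((N ∧ H) ↓ K)) = F → F = T
Thus #2 is true.

#3: This is ((¬M → N) ⊕ ¬H) → (K ↓ (N ∧ (K ↔ ¬H))).

¬M = ¬F = T
¬M → N = T → T = T
¬H = ¬F = T
(¬M → N) ⊕ ¬H = T ⊕ T = F
¬H = ¬F = T
K ↔ ¬H = F ↔ T = F
N ∧ (K ↔ ¬H) = T ∧ F = F
K ↓ (N ∧ (K ↔ ¬H)) = F ↓ F = T
((¬M → N) ⊕ ¬H) → (K ↓ (N ∧ (K ↔ ¬H))) = F → T = T
Thus #3 is true.

Count: 3.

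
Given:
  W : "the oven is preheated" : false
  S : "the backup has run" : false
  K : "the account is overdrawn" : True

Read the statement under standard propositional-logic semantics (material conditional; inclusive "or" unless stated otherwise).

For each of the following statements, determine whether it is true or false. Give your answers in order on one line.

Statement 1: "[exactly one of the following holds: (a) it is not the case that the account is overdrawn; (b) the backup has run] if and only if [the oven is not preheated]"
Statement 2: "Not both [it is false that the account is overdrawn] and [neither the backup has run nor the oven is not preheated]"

Statement 1: Formalization: (~K xor S) <-> ~W

~K = ~T = F
~K xor S = F xor F = F
~W = ~F = T
(~K xor S) <-> ~W = F <-> T = F
Thus Statement 1 is false.

Statement 2: This is ~K nand (S nor ~W).

~K = ~T = F
~W = ~F = T
S nor ~W = F nor T = F
~K nand (S nor ~W) = F nand F = T
Hence Statement 2 is true.

Statement 1 F / Statement 2 T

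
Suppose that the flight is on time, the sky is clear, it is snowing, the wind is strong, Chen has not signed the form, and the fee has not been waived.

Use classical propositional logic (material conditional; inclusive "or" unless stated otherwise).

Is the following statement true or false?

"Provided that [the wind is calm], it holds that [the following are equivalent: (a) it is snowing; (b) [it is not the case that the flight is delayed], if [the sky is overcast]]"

true

Let P = "the wind is strong" (True), K = "it is snowing" (True), U = "the sky is overcast" (False), D = "the flight is delayed" (False).
Parsed as not P -> (K iff (U -> not D))

not P = not True = False
not D = not False = True
U -> not D = False -> True = True
K iff (U -> not D) = True iff True = True
not P -> (K iff (U -> not D)) = False -> True = True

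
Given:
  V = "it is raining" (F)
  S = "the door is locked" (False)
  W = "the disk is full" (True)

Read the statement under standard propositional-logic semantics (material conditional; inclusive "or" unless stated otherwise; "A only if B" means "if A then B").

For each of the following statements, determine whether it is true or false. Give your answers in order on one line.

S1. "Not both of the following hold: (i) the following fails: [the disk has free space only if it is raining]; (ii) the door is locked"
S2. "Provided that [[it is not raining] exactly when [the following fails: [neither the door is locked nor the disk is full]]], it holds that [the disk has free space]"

S1 true, S2 false

S1: Parsed as ~(~W -> V) nand S

~W = ~T = F
~W -> V = F -> F = T
~(~W -> V) = ~T = F
~(~W -> V) nand S = F nand F = T
So S1 is true.

S2: This is (~V <-> ~(S nor W)) -> ~W.

~V = ~F = T
S nor W = F nor T = F
~(S nor W) = ~F = T
~V <-> ~(S nor W) = T <-> T = T
~W = ~T = F
(~V <-> ~(S nor W)) -> ~W = T -> F = F
Hence S2 is false.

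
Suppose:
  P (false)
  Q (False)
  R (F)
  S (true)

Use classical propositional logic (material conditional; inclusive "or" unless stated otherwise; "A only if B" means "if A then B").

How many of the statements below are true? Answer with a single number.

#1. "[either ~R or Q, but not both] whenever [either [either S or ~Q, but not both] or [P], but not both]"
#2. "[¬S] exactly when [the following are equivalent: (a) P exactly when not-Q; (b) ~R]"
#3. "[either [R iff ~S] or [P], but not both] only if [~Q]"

3

#1: In symbols: ((S xor ~Q) xor P) -> (~R xor Q)

~Q = ~F = T
S xor ~Q = T xor T = F
(S xor ~Q) xor P = F xor F = F
~R = ~F = T
~R xor Q = T xor F = T
((S xor ~Q) xor P) -> (~R xor Q) = F -> T = T
So #1 is true.

#2: This is ~S <-> ((P <-> ~Q) <-> ~R).

~S = ~T = F
~Q = ~F = T
P <-> ~Q = F <-> T = F
~R = ~F = T
(P <-> ~Q) <-> ~R = F <-> T = F
~S <-> ((P <-> ~Q) <-> ~R) = F <-> F = T
Thus #2 is true.

#3: Formalization: ((R <-> ~S) xor P) -> ~Q

~S = ~T = F
R <-> ~S = F <-> F = T
(R <-> ~S) xor P = T xor F = T
~Q = ~F = T
((R <-> ~S) xor P) -> ~Q = T -> T = T
Thus #3 is true.

3 of the 3 statements are true.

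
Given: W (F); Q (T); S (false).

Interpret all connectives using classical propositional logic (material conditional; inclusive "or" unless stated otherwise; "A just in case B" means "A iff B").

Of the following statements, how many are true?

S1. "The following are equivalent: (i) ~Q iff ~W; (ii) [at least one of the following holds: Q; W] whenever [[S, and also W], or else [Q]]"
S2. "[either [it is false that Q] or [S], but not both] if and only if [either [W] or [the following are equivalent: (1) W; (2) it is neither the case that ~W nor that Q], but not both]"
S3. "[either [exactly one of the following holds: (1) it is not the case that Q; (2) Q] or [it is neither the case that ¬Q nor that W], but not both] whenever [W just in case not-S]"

1

S1: Parsed as (not Q iff not W) iff (((S and W) or Q) -> (Q or W))

not Q = not True = False
not W = not False = True
not Q iff not W = False iff True = False
S and W = False and False = False
(S and W) or Q = False or True = True
Q or W = True or False = True
((S and W) or Q) -> (Q or W) = True -> True = True
(not Q iff not W) iff (((S and W) or Q) -> (Q or W)) = False iff True = False
Hence S1 is false.

S2: In symbols: (not Q xor S) iff (W xor (W iff (not W nor Q)))

not Q = not True = False
not Q xor S = False xor False = False
not W = not False = True
not W nor Q = True nor True = False
W iff (not W nor Q) = False iff False = True
W xor (W iff (not W nor Q)) = False xor True = True
(not Q xor S) iff (W xor (W iff (not W nor Q))) = False iff True = False
Thus S2 is false.

S3: Parsed as (W iff not S) -> ((not Q xor Q) xor (not Q nor W))

not S = not False = True
W iff not S = False iff True = False
not Q = not True = False
not Q xor Q = False xor True = True
not Q = not True = False
not Q nor W = False nor False = True
(not Q xor Q) xor (not Q nor W) = True xor True = False
(W iff not S) -> ((not Q xor Q) xor (not Q nor W)) = False -> False = True
Hence S3 is true.

Count: 1.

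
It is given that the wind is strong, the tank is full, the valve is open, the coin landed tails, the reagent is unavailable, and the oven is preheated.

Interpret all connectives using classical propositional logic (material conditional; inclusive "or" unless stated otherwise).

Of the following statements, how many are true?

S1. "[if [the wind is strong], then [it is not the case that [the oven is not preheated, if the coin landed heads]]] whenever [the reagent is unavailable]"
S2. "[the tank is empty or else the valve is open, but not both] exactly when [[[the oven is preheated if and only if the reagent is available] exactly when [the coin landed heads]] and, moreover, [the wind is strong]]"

Let S = "the reagent is available" (False), Q = "the wind is strong" (True), D = "the coin landed heads" (False), R = "the oven is preheated" (True), W = "the tank is full" (True), H = "the valve is open" (True).

S1: This is not S -> (Q -> not (D -> not R)).

not S = not False = True
not R = not True = False
D -> not R = False -> False = True
not (D -> not R) = not True = False
Q -> not (D -> not R) = True -> False = False
not S -> (Q -> not (D -> not R)) = True -> False = False
Thus S1 is false.

S2: In symbols: (not W xor H) iff (((R iff S) iff D) and Q)

not W = not True = False
not W xor H = False xor True = True
R iff S = True iff False = False
(R iff S) iff D = False iff False = True
((R iff S) iff D) and Q = True and True = True
(not W xor H) iff (((R iff S) iff D) and Q) = True iff True = True
So S2 is true.

Count: 1.

1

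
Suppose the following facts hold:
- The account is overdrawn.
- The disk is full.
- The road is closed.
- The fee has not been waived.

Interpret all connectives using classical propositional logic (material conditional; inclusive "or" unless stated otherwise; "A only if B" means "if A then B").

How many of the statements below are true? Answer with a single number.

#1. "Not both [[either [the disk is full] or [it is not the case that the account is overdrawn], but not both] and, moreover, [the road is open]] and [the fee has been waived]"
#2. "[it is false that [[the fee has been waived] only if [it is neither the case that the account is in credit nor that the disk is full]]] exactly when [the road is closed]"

1

Let Q = "the disk is full" (T), P = "the account is overdrawn" (T), R = "the road is closed" (T), S = "the fee has been waived" (F).

#1: Parsed as ((Q ⊕ ¬P) ∧ ¬R) ↑ S

¬P = ¬T = F
Q ⊕ ¬P = T ⊕ F = T
¬R = ¬T = F
(Q ⊕ ¬P) ∧ ¬R = T ∧ F = F
((Q ⊕ ¬P) ∧ ¬R) ↑ S = F ↑ F = T
Thus #1 is true.

#2: This is ¬(S → (¬P ↓ Q)) ↔ R.

¬P = ¬T = F
¬P ↓ Q = F ↓ T = F
S → (¬P ↓ Q) = F → F = T
¬(S → (¬P ↓ Q)) = ¬T = F
¬(S → (¬P ↓ Q)) ↔ R = F ↔ T = F
Thus #2 is false.

Count: 1.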